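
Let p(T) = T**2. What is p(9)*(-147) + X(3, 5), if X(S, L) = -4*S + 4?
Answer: -11915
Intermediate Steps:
X(S, L) = 4 - 4*S
p(9)*(-147) + X(3, 5) = 9**2*(-147) + (4 - 4*3) = 81*(-147) + (4 - 12) = -11907 - 8 = -11915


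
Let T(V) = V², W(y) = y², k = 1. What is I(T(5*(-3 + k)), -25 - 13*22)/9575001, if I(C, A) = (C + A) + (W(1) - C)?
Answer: -10/308871 ≈ -3.2376e-5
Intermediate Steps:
I(C, A) = 1 + A (I(C, A) = (C + A) + (1² - C) = (A + C) + (1 - C) = 1 + A)
I(T(5*(-3 + k)), -25 - 13*22)/9575001 = (1 + (-25 - 13*22))/9575001 = (1 + (-25 - 286))*(1/9575001) = (1 - 311)*(1/9575001) = -310*1/9575001 = -10/308871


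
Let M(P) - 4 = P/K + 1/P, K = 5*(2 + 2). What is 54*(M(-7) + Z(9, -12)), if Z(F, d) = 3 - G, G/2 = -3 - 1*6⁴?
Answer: 9845037/70 ≈ 1.4064e+5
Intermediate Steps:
G = -2598 (G = 2*(-3 - 1*6⁴) = 2*(-3 - 1*1296) = 2*(-3 - 1296) = 2*(-1299) = -2598)
K = 20 (K = 5*4 = 20)
Z(F, d) = 2601 (Z(F, d) = 3 - 1*(-2598) = 3 + 2598 = 2601)
M(P) = 4 + 1/P + P/20 (M(P) = 4 + (P/20 + 1/P) = 4 + (1/P + P/20) = 4 + 1/P + P/20)
54*(M(-7) + Z(9, -12)) = 54*((4 + 1/(-7) + (1/20)*(-7)) + 2601) = 54*((4 - ⅐ - 7/20) + 2601) = 54*(491/140 + 2601) = 54*(364631/140) = 9845037/70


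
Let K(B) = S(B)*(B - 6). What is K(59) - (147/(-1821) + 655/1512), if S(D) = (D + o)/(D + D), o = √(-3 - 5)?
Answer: 23997779/917784 + 53*I*√2/59 ≈ 26.148 + 1.2704*I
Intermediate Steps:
o = 2*I*√2 (o = √(-8) = 2*I*√2 ≈ 2.8284*I)
S(D) = (D + 2*I*√2)/(2*D) (S(D) = (D + 2*I*√2)/(D + D) = (D + 2*I*√2)/((2*D)) = (D + 2*I*√2)*(1/(2*D)) = (D + 2*I*√2)/(2*D))
K(B) = (-6 + B)*(B/2 + I*√2)/B (K(B) = ((B/2 + I*√2)/B)*(B - 6) = ((B/2 + I*√2)/B)*(-6 + B) = (-6 + B)*(B/2 + I*√2)/B)
K(59) - (147/(-1821) + 655/1512) = (½)*(-6 + 59)*(59 + 2*I*√2)/59 - (147/(-1821) + 655/1512) = (½)*(1/59)*53*(59 + 2*I*√2) - (147*(-1/1821) + 655*(1/1512)) = (53/2 + 53*I*√2/59) - (-49/607 + 655/1512) = (53/2 + 53*I*√2/59) - 1*323497/917784 = (53/2 + 53*I*√2/59) - 323497/917784 = 23997779/917784 + 53*I*√2/59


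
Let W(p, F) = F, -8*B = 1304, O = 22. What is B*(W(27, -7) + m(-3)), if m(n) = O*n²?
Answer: -31133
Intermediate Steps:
B = -163 (B = -⅛*1304 = -163)
m(n) = 22*n²
B*(W(27, -7) + m(-3)) = -163*(-7 + 22*(-3)²) = -163*(-7 + 22*9) = -163*(-7 + 198) = -163*191 = -31133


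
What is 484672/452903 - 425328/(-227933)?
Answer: 303105070160/103231539499 ≈ 2.9362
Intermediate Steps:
484672/452903 - 425328/(-227933) = 484672*(1/452903) - 425328*(-1/227933) = 484672/452903 + 425328/227933 = 303105070160/103231539499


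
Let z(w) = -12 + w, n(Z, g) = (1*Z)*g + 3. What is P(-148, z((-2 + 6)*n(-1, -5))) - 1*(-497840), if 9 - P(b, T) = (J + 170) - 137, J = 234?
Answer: 497582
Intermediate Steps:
n(Z, g) = 3 + Z*g (n(Z, g) = Z*g + 3 = 3 + Z*g)
P(b, T) = -258 (P(b, T) = 9 - ((234 + 170) - 137) = 9 - (404 - 137) = 9 - 1*267 = 9 - 267 = -258)
P(-148, z((-2 + 6)*n(-1, -5))) - 1*(-497840) = -258 - 1*(-497840) = -258 + 497840 = 497582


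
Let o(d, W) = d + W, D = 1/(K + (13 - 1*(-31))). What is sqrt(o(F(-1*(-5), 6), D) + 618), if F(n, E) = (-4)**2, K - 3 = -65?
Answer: sqrt(22822)/6 ≈ 25.178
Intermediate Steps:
K = -62 (K = 3 - 65 = -62)
D = -1/18 (D = 1/(-62 + (13 - 1*(-31))) = 1/(-62 + (13 + 31)) = 1/(-62 + 44) = 1/(-18) = -1/18 ≈ -0.055556)
F(n, E) = 16
o(d, W) = W + d
sqrt(o(F(-1*(-5), 6), D) + 618) = sqrt((-1/18 + 16) + 618) = sqrt(287/18 + 618) = sqrt(11411/18) = sqrt(22822)/6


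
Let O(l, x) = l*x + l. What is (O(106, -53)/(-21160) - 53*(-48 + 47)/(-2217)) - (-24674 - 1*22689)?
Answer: 277736361623/5863965 ≈ 47363.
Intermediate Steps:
O(l, x) = l + l*x
(O(106, -53)/(-21160) - 53*(-48 + 47)/(-2217)) - (-24674 - 1*22689) = ((106*(1 - 53))/(-21160) - 53*(-48 + 47)/(-2217)) - (-24674 - 1*22689) = ((106*(-52))*(-1/21160) - 53*(-1)*(-1/2217)) - (-24674 - 22689) = (-5512*(-1/21160) + 53*(-1/2217)) - 1*(-47363) = (689/2645 - 53/2217) + 47363 = 1387328/5863965 + 47363 = 277736361623/5863965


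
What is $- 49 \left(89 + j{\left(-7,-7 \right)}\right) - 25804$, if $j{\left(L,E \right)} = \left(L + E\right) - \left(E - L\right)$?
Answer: $-29479$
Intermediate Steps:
$j{\left(L,E \right)} = 2 L$ ($j{\left(L,E \right)} = \left(E + L\right) - \left(E - L\right) = 2 L$)
$- 49 \left(89 + j{\left(-7,-7 \right)}\right) - 25804 = - 49 \left(89 + 2 \left(-7\right)\right) - 25804 = - 49 \left(89 - 14\right) - 25804 = \left(-49\right) 75 - 25804 = -3675 - 25804 = -29479$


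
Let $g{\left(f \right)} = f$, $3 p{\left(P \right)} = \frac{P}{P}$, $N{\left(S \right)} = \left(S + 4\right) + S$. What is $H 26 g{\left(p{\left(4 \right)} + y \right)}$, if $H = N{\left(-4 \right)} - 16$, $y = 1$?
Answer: $- \frac{2080}{3} \approx -693.33$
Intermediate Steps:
$N{\left(S \right)} = 4 + 2 S$ ($N{\left(S \right)} = \left(4 + S\right) + S = 4 + 2 S$)
$p{\left(P \right)} = \frac{1}{3}$ ($p{\left(P \right)} = \frac{P \frac{1}{P}}{3} = \frac{1}{3} \cdot 1 = \frac{1}{3}$)
$H = -20$ ($H = \left(4 + 2 \left(-4\right)\right) - 16 = \left(4 - 8\right) - 16 = -4 - 16 = -20$)
$H 26 g{\left(p{\left(4 \right)} + y \right)} = \left(-20\right) 26 \left(\frac{1}{3} + 1\right) = \left(-520\right) \frac{4}{3} = - \frac{2080}{3}$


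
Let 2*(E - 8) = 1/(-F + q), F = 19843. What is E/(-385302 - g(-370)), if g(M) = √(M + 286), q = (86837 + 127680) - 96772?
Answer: -100591627961/4844766339452592 + 1566433*I*√21/14534299018357776 ≈ -2.0763e-5 + 4.9389e-10*I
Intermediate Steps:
q = 117745 (q = 214517 - 96772 = 117745)
g(M) = √(286 + M)
E = 1566433/195804 (E = 8 + 1/(2*(-1*19843 + 117745)) = 8 + 1/(2*(-19843 + 117745)) = 8 + (½)/97902 = 8 + (½)*(1/97902) = 8 + 1/195804 = 1566433/195804 ≈ 8.0000)
E/(-385302 - g(-370)) = 1566433/(195804*(-385302 - √(286 - 370))) = 1566433/(195804*(-385302 - √(-84))) = 1566433/(195804*(-385302 - 2*I*√21))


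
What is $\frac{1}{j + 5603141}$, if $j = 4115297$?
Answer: $\frac{1}{9718438} \approx 1.029 \cdot 10^{-7}$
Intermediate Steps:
$\frac{1}{j + 5603141} = \frac{1}{4115297 + 5603141} = \frac{1}{9718438}$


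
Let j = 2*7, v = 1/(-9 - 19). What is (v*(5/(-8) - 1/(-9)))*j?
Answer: 37/144 ≈ 0.25694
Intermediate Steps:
v = -1/28 (v = 1/(-28) = -1/28 ≈ -0.035714)
j = 14
(v*(5/(-8) - 1/(-9)))*j = -(5/(-8) - 1/(-9))/28*14 = -(5*(-⅛) - 1*(-⅑))/28*14 = -(-5/8 + ⅑)/28*14 = -1/28*(-37/72)*14 = (37/2016)*14 = 37/144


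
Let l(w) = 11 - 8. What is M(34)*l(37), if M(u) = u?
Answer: 102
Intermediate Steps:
l(w) = 3
M(34)*l(37) = 34*3 = 102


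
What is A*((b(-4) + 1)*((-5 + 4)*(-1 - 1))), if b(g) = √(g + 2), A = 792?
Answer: 1584 + 1584*I*√2 ≈ 1584.0 + 2240.1*I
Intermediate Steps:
b(g) = √(2 + g)
A*((b(-4) + 1)*((-5 + 4)*(-1 - 1))) = 792*((√(2 - 4) + 1)*((-5 + 4)*(-1 - 1))) = 792*((√(-2) + 1)*(-1*(-2))) = 792*((I*√2 + 1)*2) = 792*((1 + I*√2)*2) = 792*(2 + 2*I*√2) = 1584 + 1584*I*√2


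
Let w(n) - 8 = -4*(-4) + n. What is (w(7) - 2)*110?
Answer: 3190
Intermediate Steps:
w(n) = 24 + n (w(n) = 8 + (-4*(-4) + n) = 8 + (16 + n) = 24 + n)
(w(7) - 2)*110 = ((24 + 7) - 2)*110 = (31 - 2)*110 = 29*110 = 3190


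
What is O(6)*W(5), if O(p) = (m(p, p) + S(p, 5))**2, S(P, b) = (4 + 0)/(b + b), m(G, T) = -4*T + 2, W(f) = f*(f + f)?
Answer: 23328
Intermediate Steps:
W(f) = 2*f**2 (W(f) = f*(2*f) = 2*f**2)
m(G, T) = 2 - 4*T
S(P, b) = 2/b (S(P, b) = 4/((2*b)) = 4*(1/(2*b)) = 2/b)
O(p) = (12/5 - 4*p)**2 (O(p) = ((2 - 4*p) + 2/5)**2 = (12/5 - 4*p)**2)
O(6)*W(5) = (16*(3 - 5*6)**2/25)*(2*5**2) = (16*(3 - 30)**2/25)*(2*25) = ((16/25)*(-27)**2)*50 = ((16/25)*729)*50 = (11664/25)*50 = 23328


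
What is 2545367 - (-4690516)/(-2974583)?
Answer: 7571400716445/2974583 ≈ 2.5454e+6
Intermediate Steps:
2545367 - (-4690516)/(-2974583) = 2545367 - (-4690516)*(-1)/2974583 = 2545367 - 1*4690516/2974583 = 2545367 - 4690516/2974583 = 7571400716445/2974583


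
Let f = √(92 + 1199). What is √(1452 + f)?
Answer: √(1452 + √1291) ≈ 38.574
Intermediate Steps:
f = √1291 ≈ 35.930
√(1452 + f) = √(1452 + √1291)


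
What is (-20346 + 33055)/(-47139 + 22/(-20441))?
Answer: -259784669/963568321 ≈ -0.26961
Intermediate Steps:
(-20346 + 33055)/(-47139 + 22/(-20441)) = 12709/(-47139 + 22*(-1/20441)) = 12709/(-47139 - 22/20441) = 12709/(-963568321/20441) = 12709*(-20441/963568321) = -259784669/963568321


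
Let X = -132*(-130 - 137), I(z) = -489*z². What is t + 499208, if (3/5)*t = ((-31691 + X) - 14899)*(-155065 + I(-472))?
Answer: 2063014198518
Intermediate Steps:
X = 35244 (X = -132*(-267) = 35244)
t = 2063013699310 (t = 5*(((-31691 + 35244) - 14899)*(-155065 - 489*(-472)²))/3 = 5*((3553 - 14899)*(-155065 - 489*222784))/3 = 5*(-11346*(-155065 - 108941376))/3 = 5*(-11346*(-109096441))/3 = (5/3)*1237808219586 = 2063013699310)
t + 499208 = 2063013699310 + 499208 = 2063014198518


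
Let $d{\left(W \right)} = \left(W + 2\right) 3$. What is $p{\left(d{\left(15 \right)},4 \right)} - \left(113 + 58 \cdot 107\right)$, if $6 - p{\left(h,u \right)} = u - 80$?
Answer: $-6237$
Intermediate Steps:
$d{\left(W \right)} = 6 + 3 W$ ($d{\left(W \right)} = \left(2 + W\right) 3 = 6 + 3 W$)
$p{\left(h,u \right)} = 86 - u$ ($p{\left(h,u \right)} = 6 - \left(u - 80\right) = 6 - \left(-80 + u\right) = 86 - u$)
$p{\left(d{\left(15 \right)},4 \right)} - \left(113 + 58 \cdot 107\right) = \left(86 - 4\right) - \left(113 + 58 \cdot 107\right) = \left(86 - 4\right) - \left(113 + 6206\right) = 82 - 6319 = -6237$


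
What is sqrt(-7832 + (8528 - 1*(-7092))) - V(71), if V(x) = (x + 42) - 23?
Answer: -90 + 2*sqrt(1947) ≈ -1.7504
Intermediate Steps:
V(x) = 19 + x (V(x) = (42 + x) - 23 = 19 + x)
sqrt(-7832 + (8528 - 1*(-7092))) - V(71) = sqrt(-7832 + (8528 - 1*(-7092))) - (19 + 71) = sqrt(-7832 + (8528 + 7092)) - 1*90 = sqrt(-7832 + 15620) - 90 = sqrt(7788) - 90 = 2*sqrt(1947) - 90 = -90 + 2*sqrt(1947)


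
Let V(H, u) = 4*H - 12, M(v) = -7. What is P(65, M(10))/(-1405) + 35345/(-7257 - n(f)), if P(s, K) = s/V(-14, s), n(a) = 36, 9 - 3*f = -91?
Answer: -39722203/8197332 ≈ -4.8457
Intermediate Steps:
f = 100/3 (f = 3 - ⅓*(-91) = 3 + 91/3 = 100/3 ≈ 33.333)
V(H, u) = -12 + 4*H
P(s, K) = -s/68 (P(s, K) = s/(-12 + 4*(-14)) = s/(-12 - 56) = s/(-68) = s*(-1/68) = -s/68)
P(65, M(10))/(-1405) + 35345/(-7257 - n(f)) = -1/68*65/(-1405) + 35345/(-7257 - 1*36) = -65/68*(-1/1405) + 35345/(-7257 - 36) = 13/19108 + 35345/(-7293) = 13/19108 + 35345*(-1/7293) = 13/19108 - 35345/7293 = -39722203/8197332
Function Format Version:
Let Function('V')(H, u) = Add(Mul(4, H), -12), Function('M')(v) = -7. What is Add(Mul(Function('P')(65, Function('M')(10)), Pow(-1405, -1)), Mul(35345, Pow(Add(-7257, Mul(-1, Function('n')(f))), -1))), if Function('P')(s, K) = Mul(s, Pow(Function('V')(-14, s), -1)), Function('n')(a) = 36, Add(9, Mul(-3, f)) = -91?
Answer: Rational(-39722203, 8197332) ≈ -4.8457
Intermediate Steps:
f = Rational(100, 3) (f = Add(3, Mul(Rational(-1, 3), -91)) = Add(3, Rational(91, 3)) = Rational(100, 3) ≈ 33.333)
Function('V')(H, u) = Add(-12, Mul(4, H))
Function('P')(s, K) = Mul(Rational(-1, 68), s) (Function('P')(s, K) = Mul(s, Pow(Add(-12, Mul(4, -14)), -1)) = Mul(s, Pow(Add(-12, -56), -1)) = Mul(s, Pow(-68, -1)) = Mul(s, Rational(-1, 68)) = Mul(Rational(-1, 68), s))
Add(Mul(Function('P')(65, Function('M')(10)), Pow(-1405, -1)), Mul(35345, Pow(Add(-7257, Mul(-1, Function('n')(f))), -1))) = Add(Mul(Mul(Rational(-1, 68), 65), Pow(-1405, -1)), Mul(35345, Pow(Add(-7257, Mul(-1, 36)), -1))) = Add(Mul(Rational(-65, 68), Rational(-1, 1405)), Mul(35345, Pow(Add(-7257, -36), -1))) = Add(Rational(13, 19108), Mul(35345, Pow(-7293, -1))) = Add(Rational(13, 19108), Mul(35345, Rational(-1, 7293))) = Add(Rational(13, 19108), Rational(-35345, 7293)) = Rational(-39722203, 8197332)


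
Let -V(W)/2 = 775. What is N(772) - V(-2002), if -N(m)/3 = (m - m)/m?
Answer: 1550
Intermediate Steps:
V(W) = -1550 (V(W) = -2*775 = -1550)
N(m) = 0 (N(m) = -3*(m - m)/m = -0/m = -3*0 = 0)
N(772) - V(-2002) = 0 - 1*(-1550) = 0 + 1550 = 1550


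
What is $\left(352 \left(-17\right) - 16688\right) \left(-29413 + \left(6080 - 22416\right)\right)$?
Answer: $1037221328$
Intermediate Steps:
$\left(352 \left(-17\right) - 16688\right) \left(-29413 + \left(6080 - 22416\right)\right) = \left(-5984 - 16688\right) \left(-29413 + \left(6080 - 22416\right)\right) = - 22672 \left(-29413 - 16336\right) = \left(-22672\right) \left(-45749\right) = 1037221328$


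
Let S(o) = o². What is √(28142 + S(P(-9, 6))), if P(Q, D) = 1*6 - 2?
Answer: 19*√78 ≈ 167.80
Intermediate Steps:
P(Q, D) = 4 (P(Q, D) = 6 - 2 = 4)
√(28142 + S(P(-9, 6))) = √(28142 + 4²) = √(28142 + 16) = √28158 = 19*√78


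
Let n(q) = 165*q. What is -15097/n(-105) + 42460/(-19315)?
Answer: -88804189/66926475 ≈ -1.3269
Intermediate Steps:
-15097/n(-105) + 42460/(-19315) = -15097/(165*(-105)) + 42460/(-19315) = -15097/(-17325) + 42460*(-1/19315) = -15097*(-1/17325) - 8492/3863 = 15097/17325 - 8492/3863 = -88804189/66926475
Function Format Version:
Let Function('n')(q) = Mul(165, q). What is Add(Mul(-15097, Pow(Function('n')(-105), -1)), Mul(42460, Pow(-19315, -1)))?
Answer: Rational(-88804189, 66926475) ≈ -1.3269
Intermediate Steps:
Add(Mul(-15097, Pow(Function('n')(-105), -1)), Mul(42460, Pow(-19315, -1))) = Add(Mul(-15097, Pow(Mul(165, -105), -1)), Mul(42460, Pow(-19315, -1))) = Add(Mul(-15097, Pow(-17325, -1)), Mul(42460, Rational(-1, 19315))) = Add(Mul(-15097, Rational(-1, 17325)), Rational(-8492, 3863)) = Add(Rational(15097, 17325), Rational(-8492, 3863)) = Rational(-88804189, 66926475)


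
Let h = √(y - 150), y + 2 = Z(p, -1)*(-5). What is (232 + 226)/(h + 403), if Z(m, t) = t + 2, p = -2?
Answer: 92287/81283 - 229*I*√157/81283 ≈ 1.1354 - 0.035301*I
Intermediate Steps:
Z(m, t) = 2 + t
y = -7 (y = -2 + (2 - 1)*(-5) = -2 + 1*(-5) = -2 - 5 = -7)
h = I*√157 (h = √(-7 - 150) = √(-157) = I*√157 ≈ 12.53*I)
(232 + 226)/(h + 403) = (232 + 226)/(I*√157 + 403) = 458/(403 + I*√157)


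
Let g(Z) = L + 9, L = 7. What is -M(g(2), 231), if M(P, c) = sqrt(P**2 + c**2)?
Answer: -sqrt(53617) ≈ -231.55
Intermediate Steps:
g(Z) = 16 (g(Z) = 7 + 9 = 16)
-M(g(2), 231) = -sqrt(16**2 + 231**2) = -sqrt(256 + 53361) = -sqrt(53617)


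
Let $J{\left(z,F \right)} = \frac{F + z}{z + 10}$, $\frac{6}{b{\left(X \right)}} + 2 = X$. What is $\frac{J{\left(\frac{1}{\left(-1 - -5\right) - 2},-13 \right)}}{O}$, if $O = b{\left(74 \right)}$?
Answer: $- \frac{100}{7} \approx -14.286$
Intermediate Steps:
$b{\left(X \right)} = \frac{6}{-2 + X}$
$J{\left(z,F \right)} = \frac{F + z}{10 + z}$
$O = \frac{1}{12}$ ($O = \frac{6}{-2 + 74} = \frac{6}{72} = 6 \cdot \frac{1}{72} = \frac{1}{12} \approx 0.083333$)
$\frac{J{\left(\frac{1}{\left(-1 - -5\right) - 2},-13 \right)}}{O} = \frac{-13 + \frac{1}{\left(-1 - -5\right) - 2}}{10 + \frac{1}{\left(-1 - -5\right) - 2}} \frac{1}{\frac{1}{12}} = \frac{-13 + \frac{1}{\left(-1 + 5\right) - 2}}{10 + \frac{1}{\left(-1 + 5\right) - 2}} \cdot 12 = \frac{-13 + \frac{1}{4 - 2}}{10 + \frac{1}{4 - 2}} \cdot 12 = \frac{-13 + \frac{1}{2}}{10 + \frac{1}{2}} \cdot 12 = \frac{1}{\frac{21}{2}} \left(- \frac{25}{2}\right) 12 = \frac{2}{21} \left(- \frac{25}{2}\right) 12 = \left(- \frac{25}{21}\right) 12 = - \frac{100}{7}$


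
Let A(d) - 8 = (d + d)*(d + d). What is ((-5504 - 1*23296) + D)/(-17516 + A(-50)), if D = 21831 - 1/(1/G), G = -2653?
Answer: 1079/1877 ≈ 0.57485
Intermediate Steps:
D = 24484 (D = 21831 - 1/(1/(-2653)) = 21831 - 1/(-1/2653) = 21831 - 1*(-2653) = 21831 + 2653 = 24484)
A(d) = 8 + 4*d² (A(d) = 8 + (d + d)*(d + d) = 8 + (2*d)*(2*d) = 8 + 4*d²)
((-5504 - 1*23296) + D)/(-17516 + A(-50)) = ((-5504 - 1*23296) + 24484)/(-17516 + (8 + 4*(-50)²)) = ((-5504 - 23296) + 24484)/(-17516 + (8 + 4*2500)) = (-28800 + 24484)/(-17516 + (8 + 10000)) = -4316/(-17516 + 10008) = -4316/(-7508) = -4316*(-1/7508) = 1079/1877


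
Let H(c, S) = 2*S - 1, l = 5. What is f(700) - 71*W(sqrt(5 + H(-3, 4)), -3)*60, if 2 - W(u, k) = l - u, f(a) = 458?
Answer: 13238 - 8520*sqrt(3) ≈ -1519.1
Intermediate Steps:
H(c, S) = -1 + 2*S
W(u, k) = -3 + u (W(u, k) = 2 - (5 - u) = 2 + (-5 + u) = -3 + u)
f(700) - 71*W(sqrt(5 + H(-3, 4)), -3)*60 = 458 - 71*(-3 + sqrt(5 + (-1 + 2*4)))*60 = 458 - 71*(-3 + sqrt(5 + (-1 + 8)))*60 = 458 - 71*(-3 + sqrt(5 + 7))*60 = 458 - 71*(-3 + sqrt(12))*60 = 458 - 71*(-3 + 2*sqrt(3))*60 = 458 + (213 - 142*sqrt(3))*60 = 458 + (12780 - 8520*sqrt(3)) = 13238 - 8520*sqrt(3)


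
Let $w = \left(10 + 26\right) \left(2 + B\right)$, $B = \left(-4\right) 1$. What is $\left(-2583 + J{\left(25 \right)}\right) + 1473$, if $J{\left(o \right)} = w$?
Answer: $-1182$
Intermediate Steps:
$B = -4$
$w = -72$ ($w = \left(10 + 26\right) \left(2 - 4\right) = 36 \left(-2\right) = -72$)
$J{\left(o \right)} = -72$
$\left(-2583 + J{\left(25 \right)}\right) + 1473 = \left(-2583 - 72\right) + 1473 = -2655 + 1473 = -1182$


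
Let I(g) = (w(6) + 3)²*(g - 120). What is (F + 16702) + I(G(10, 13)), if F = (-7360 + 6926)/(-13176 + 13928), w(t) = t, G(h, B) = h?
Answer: 2929575/376 ≈ 7791.4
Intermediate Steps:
I(g) = -9720 + 81*g (I(g) = (6 + 3)²*(g - 120) = 9²*(-120 + g) = 81*(-120 + g) = -9720 + 81*g)
F = -217/376 (F = -434/752 = -434*1/752 = -217/376 ≈ -0.57713)
(F + 16702) + I(G(10, 13)) = (-217/376 + 16702) + (-9720 + 81*10) = 6279735/376 + (-9720 + 810) = 6279735/376 - 8910 = 2929575/376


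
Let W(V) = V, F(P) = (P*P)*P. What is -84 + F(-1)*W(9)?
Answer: -93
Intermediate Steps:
F(P) = P³ (F(P) = P²*P = P³)
-84 + F(-1)*W(9) = -84 + (-1)³*9 = -84 - 1*9 = -84 - 9 = -93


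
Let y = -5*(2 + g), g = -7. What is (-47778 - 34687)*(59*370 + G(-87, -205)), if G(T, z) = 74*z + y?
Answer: -551278525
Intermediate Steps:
y = 25 (y = -5*(2 - 7) = -5*(-5) = 25)
G(T, z) = 25 + 74*z (G(T, z) = 74*z + 25 = 25 + 74*z)
(-47778 - 34687)*(59*370 + G(-87, -205)) = (-47778 - 34687)*(59*370 + (25 + 74*(-205))) = -82465*(21830 + (25 - 15170)) = -82465*(21830 - 15145) = -82465*6685 = -551278525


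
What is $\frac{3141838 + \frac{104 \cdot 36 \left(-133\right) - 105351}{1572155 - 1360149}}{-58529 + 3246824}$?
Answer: $\frac{133217580745}{135187533954} \approx 0.98543$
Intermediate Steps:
$\frac{3141838 + \frac{104 \cdot 36 \left(-133\right) - 105351}{1572155 - 1360149}}{-58529 + 3246824} = \frac{3141838 + \frac{3744 \left(-133\right) - 105351}{212006}}{3188295} = \left(3141838 + \left(-497952 - 105351\right) \frac{1}{212006}\right) \frac{1}{3188295} = \left(3141838 - \frac{603303}{212006}\right) \frac{1}{3188295} = \frac{666087903725}{212006} \cdot \frac{1}{3188295} = \frac{133217580745}{135187533954}$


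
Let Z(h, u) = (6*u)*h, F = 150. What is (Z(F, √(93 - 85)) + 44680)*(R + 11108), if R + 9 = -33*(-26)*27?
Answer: 1530960200 + 61677000*√2 ≈ 1.6182e+9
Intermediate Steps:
Z(h, u) = 6*h*u
R = 23157 (R = -9 - 33*(-26)*27 = -9 + 858*27 = -9 + 23166 = 23157)
(Z(F, √(93 - 85)) + 44680)*(R + 11108) = (6*150*√(93 - 85) + 44680)*(23157 + 11108) = (6*150*√8 + 44680)*34265 = (6*150*(2*√2) + 44680)*34265 = (1800*√2 + 44680)*34265 = (44680 + 1800*√2)*34265 = 1530960200 + 61677000*√2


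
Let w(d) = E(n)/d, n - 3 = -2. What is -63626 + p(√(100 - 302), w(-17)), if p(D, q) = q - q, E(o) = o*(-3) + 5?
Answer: -63626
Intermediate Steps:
n = 1 (n = 3 - 2 = 1)
E(o) = 5 - 3*o (E(o) = -3*o + 5 = 5 - 3*o)
w(d) = 2/d (w(d) = (5 - 3*1)/d = (5 - 3)/d = 2/d)
p(D, q) = 0
-63626 + p(√(100 - 302), w(-17)) = -63626 + 0 = -63626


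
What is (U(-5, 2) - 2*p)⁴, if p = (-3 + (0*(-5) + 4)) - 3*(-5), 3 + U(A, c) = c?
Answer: 1185921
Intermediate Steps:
U(A, c) = -3 + c
p = 16 (p = (-3 + (0 + 4)) + 15 = (-3 + 4) + 15 = 1 + 15 = 16)
(U(-5, 2) - 2*p)⁴ = ((-3 + 2) - 2*16)⁴ = (-1 - 32)⁴ = (-33)⁴ = 1185921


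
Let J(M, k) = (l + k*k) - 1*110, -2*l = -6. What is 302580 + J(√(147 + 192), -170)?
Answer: 331373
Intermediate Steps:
l = 3 (l = -½*(-6) = 3)
J(M, k) = -107 + k² (J(M, k) = (3 + k*k) - 1*110 = (3 + k²) - 110 = -107 + k²)
302580 + J(√(147 + 192), -170) = 302580 + (-107 + (-170)²) = 302580 + (-107 + 28900) = 302580 + 28793 = 331373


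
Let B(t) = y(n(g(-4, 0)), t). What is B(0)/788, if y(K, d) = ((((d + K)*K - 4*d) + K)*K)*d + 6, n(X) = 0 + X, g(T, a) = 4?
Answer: 3/394 ≈ 0.0076142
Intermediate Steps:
n(X) = X
y(K, d) = 6 + K*d*(K - 4*d + K*(K + d)) (y(K, d) = ((((K + d)*K - 4*d) + K)*K)*d + 6 = (((K*(K + d) - 4*d) + K)*K)*d + 6 = (((-4*d + K*(K + d)) + K)*K)*d + 6 = ((K - 4*d + K*(K + d))*K)*d + 6 = (K*(K - 4*d + K*(K + d)))*d + 6 = K*d*(K - 4*d + K*(K + d)) + 6 = 6 + K*d*(K - 4*d + K*(K + d)))
B(t) = 6 + 80*t (B(t) = 6 + t*4**2 + t*4**3 + 4**2*t**2 - 4*4*t**2 = 6 + t*16 + t*64 + 16*t**2 - 16*t**2 = 6 + 16*t + 64*t + 16*t**2 - 16*t**2 = 6 + 80*t)
B(0)/788 = (6 + 80*0)/788 = (6 + 0)*(1/788) = 6*(1/788) = 3/394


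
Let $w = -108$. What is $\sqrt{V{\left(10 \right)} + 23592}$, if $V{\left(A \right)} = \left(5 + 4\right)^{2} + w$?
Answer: $\sqrt{23565} \approx 153.51$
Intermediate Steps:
$V{\left(A \right)} = -27$ ($V{\left(A \right)} = \left(5 + 4\right)^{2} - 108 = 9^{2} - 108 = 81 - 108 = -27$)
$\sqrt{V{\left(10 \right)} + 23592} = \sqrt{-27 + 23592} = \sqrt{23565}$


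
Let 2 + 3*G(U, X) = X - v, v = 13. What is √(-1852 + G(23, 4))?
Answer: I*√16701/3 ≈ 43.077*I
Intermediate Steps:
G(U, X) = -5 + X/3 (G(U, X) = -⅔ + (X - 1*13)/3 = -⅔ + (X - 13)/3 = -⅔ + (-13 + X)/3 = -⅔ + (-13/3 + X/3) = -5 + X/3)
√(-1852 + G(23, 4)) = √(-1852 + (-5 + (⅓)*4)) = √(-1852 + (-5 + 4/3)) = √(-1852 - 11/3) = √(-5567/3) = I*√16701/3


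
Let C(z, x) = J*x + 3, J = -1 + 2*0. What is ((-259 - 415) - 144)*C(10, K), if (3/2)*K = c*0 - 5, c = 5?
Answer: -15542/3 ≈ -5180.7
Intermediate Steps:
J = -1 (J = -1 + 0 = -1)
K = -10/3 (K = 2*(5*0 - 5)/3 = 2*(0 - 5)/3 = (⅔)*(-5) = -10/3 ≈ -3.3333)
C(z, x) = 3 - x (C(z, x) = -x + 3 = 3 - x)
((-259 - 415) - 144)*C(10, K) = ((-259 - 415) - 144)*(3 - 1*(-10/3)) = (-674 - 144)*(3 + 10/3) = -818*19/3 = -15542/3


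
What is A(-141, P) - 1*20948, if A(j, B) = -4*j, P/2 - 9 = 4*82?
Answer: -20384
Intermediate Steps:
P = 674 (P = 18 + 2*(4*82) = 18 + 2*328 = 18 + 656 = 674)
A(-141, P) - 1*20948 = -4*(-141) - 1*20948 = 564 - 20948 = -20384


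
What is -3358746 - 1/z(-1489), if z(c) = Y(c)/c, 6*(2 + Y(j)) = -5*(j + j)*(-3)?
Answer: -25012582951/7447 ≈ -3.3587e+6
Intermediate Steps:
Y(j) = -2 + 5*j (Y(j) = -2 + (-5*(j + j)*(-3))/6 = -2 + (-5*2*j*(-3))/6 = -2 + (-10*j*(-3))/6 = -2 + (30*j)/6 = -2 + 5*j)
z(c) = (-2 + 5*c)/c
-3358746 - 1/z(-1489) = -3358746 - 1/(5 - 2/(-1489)) = -3358746 - 1/(5 - 2*(-1/1489)) = -3358746 - 1/(5 + 2/1489) = -3358746 - 1/7447/1489 = -3358746 - 1*1489/7447 = -3358746 - 1489/7447 = -25012582951/7447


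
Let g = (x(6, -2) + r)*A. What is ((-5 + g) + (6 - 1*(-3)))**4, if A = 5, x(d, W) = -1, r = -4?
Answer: 194481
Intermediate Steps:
g = -25 (g = (-1 - 4)*5 = -5*5 = -25)
((-5 + g) + (6 - 1*(-3)))**4 = ((-5 - 25) + (6 - 1*(-3)))**4 = (-30 + (6 + 3))**4 = (-30 + 9)**4 = (-21)**4 = 194481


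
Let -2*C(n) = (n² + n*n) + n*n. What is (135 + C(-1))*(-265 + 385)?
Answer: 16020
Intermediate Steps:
C(n) = -3*n²/2 (C(n) = -((n² + n*n) + n*n)/2 = -((n² + n²) + n²)/2 = -(2*n² + n²)/2 = -3*n²/2)
(135 + C(-1))*(-265 + 385) = (135 - 3/2*(-1)²)*(-265 + 385) = (135 - 3/2*1)*120 = (135 - 3/2)*120 = (267/2)*120 = 16020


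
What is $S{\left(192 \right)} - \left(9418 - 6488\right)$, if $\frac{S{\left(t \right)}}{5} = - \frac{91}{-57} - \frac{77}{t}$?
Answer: $- \frac{10666835}{3648} \approx -2924.0$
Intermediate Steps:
$S{\left(t \right)} = \frac{455}{57} - \frac{385}{t}$ ($S{\left(t \right)} = 5 \left(- \frac{91}{-57} - \frac{77}{t}\right) = 5 \left(\left(-91\right) \left(- \frac{1}{57}\right) - \frac{77}{t}\right) = 5 \left(\frac{91}{57} - \frac{77}{t}\right) = \frac{455}{57} - \frac{385}{t}$)
$S{\left(192 \right)} - \left(9418 - 6488\right) = \left(\frac{455}{57} - \frac{385}{192}\right) - \left(9418 - 6488\right) = \left(\frac{455}{57} - \frac{385}{192}\right) - 2930 = \frac{21805}{3648} - 2930 = - \frac{10666835}{3648}$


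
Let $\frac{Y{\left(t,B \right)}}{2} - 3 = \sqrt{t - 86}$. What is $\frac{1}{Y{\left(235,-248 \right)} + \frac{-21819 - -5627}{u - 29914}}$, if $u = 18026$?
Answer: $- \frac{2032105}{149550152} + \frac{552049 \sqrt{149}}{149550152} \approx 0.031471$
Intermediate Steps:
$Y{\left(t,B \right)} = 6 + 2 \sqrt{-86 + t}$ ($Y{\left(t,B \right)} = 6 + 2 \sqrt{t - 86} = 6 + 2 \sqrt{-86 + t}$)
$\frac{1}{Y{\left(235,-248 \right)} + \frac{-21819 - -5627}{u - 29914}} = \frac{1}{\left(6 + 2 \sqrt{-86 + 235}\right) + \frac{-21819 - -5627}{18026 - 29914}} = \frac{1}{\left(6 + 2 \sqrt{149}\right) + \frac{-21819 + \left(-43 + 5670\right)}{-11888}} = \frac{1}{\left(6 + 2 \sqrt{149}\right) + \left(-21819 + 5627\right) \left(- \frac{1}{11888}\right)} = \frac{1}{\left(6 + 2 \sqrt{149}\right) - - \frac{1012}{743}} = \frac{1}{\left(6 + 2 \sqrt{149}\right) + \frac{1012}{743}} = \frac{1}{\frac{5470}{743} + 2 \sqrt{149}}$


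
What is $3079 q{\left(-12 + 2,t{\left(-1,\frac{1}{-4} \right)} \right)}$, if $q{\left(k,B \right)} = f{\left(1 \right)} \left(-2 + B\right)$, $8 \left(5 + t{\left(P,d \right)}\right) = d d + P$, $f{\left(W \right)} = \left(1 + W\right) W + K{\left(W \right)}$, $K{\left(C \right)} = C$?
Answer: $- \frac{8414907}{128} \approx -65742.0$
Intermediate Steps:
$f{\left(W \right)} = W + W \left(1 + W\right)$ ($f{\left(W \right)} = \left(1 + W\right) W + W = W \left(1 + W\right) + W = W + W \left(1 + W\right)$)
$t{\left(P,d \right)} = -5 + \frac{P}{8} + \frac{d^{2}}{8}$ ($t{\left(P,d \right)} = -5 + \frac{d d + P}{8} = -5 + \frac{d^{2} + P}{8} = -5 + \frac{P + d^{2}}{8} = -5 + \left(\frac{P}{8} + \frac{d^{2}}{8}\right) = -5 + \frac{P}{8} + \frac{d^{2}}{8}$)
$q{\left(k,B \right)} = -6 + 3 B$ ($q{\left(k,B \right)} = 1 \left(2 + 1\right) \left(-2 + B\right) = 1 \cdot 3 \left(-2 + B\right) = 3 \left(-2 + B\right) = -6 + 3 B$)
$3079 q{\left(-12 + 2,t{\left(-1,\frac{1}{-4} \right)} \right)} = 3079 \left(-6 + 3 \left(-5 + \frac{1}{8} \left(-1\right) + \frac{\left(\frac{1}{-4}\right)^{2}}{8}\right)\right) = 3079 \left(-6 + 3 \left(-5 - \frac{1}{8} + \frac{\left(- \frac{1}{4}\right)^{2}}{8}\right)\right) = 3079 \left(-6 + 3 \left(-5 - \frac{1}{8} + \frac{1}{8} \cdot \frac{1}{16}\right)\right) = 3079 \left(-6 + 3 \left(-5 - \frac{1}{8} + \frac{1}{128}\right)\right) = 3079 \left(-6 + 3 \left(- \frac{655}{128}\right)\right) = 3079 \left(-6 - \frac{1965}{128}\right) = 3079 \left(- \frac{2733}{128}\right) = - \frac{8414907}{128}$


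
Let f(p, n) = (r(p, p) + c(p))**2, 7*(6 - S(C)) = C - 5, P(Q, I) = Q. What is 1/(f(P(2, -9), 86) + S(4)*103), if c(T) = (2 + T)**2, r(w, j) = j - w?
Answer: 7/6221 ≈ 0.0011252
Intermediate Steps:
S(C) = 47/7 - C/7 (S(C) = 6 - (C - 5)/7 = 6 - (-5 + C)/7 = 6 + (5/7 - C/7) = 47/7 - C/7)
f(p, n) = (2 + p)**4 (f(p, n) = ((p - p) + (2 + p)**2)**2 = (0 + (2 + p)**2)**2 = ((2 + p)**2)**2 = (2 + p)**4)
1/(f(P(2, -9), 86) + S(4)*103) = 1/((2 + 2)**4 + (47/7 - 1/7*4)*103) = 1/(4**4 + (47/7 - 4/7)*103) = 1/(256 + (43/7)*103) = 1/(256 + 4429/7) = 1/(6221/7) = 7/6221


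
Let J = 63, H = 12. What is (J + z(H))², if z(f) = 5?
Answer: 4624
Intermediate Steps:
(J + z(H))² = (63 + 5)² = 68² = 4624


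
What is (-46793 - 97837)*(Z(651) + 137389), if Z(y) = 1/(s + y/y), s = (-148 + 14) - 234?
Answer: -7292499438060/367 ≈ -1.9871e+10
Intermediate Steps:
s = -368 (s = -134 - 234 = -368)
Z(y) = -1/367 (Z(y) = 1/(-368 + y/y) = 1/(-368 + 1) = 1/(-367) = -1/367)
(-46793 - 97837)*(Z(651) + 137389) = (-46793 - 97837)*(-1/367 + 137389) = -144630*50421762/367 = -7292499438060/367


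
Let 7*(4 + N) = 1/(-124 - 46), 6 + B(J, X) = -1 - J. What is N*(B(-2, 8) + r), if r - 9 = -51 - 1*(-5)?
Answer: 14283/85 ≈ 168.04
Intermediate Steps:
B(J, X) = -7 - J (B(J, X) = -6 + (-1 - J) = -7 - J)
N = -4761/1190 (N = -4 + 1/(7*(-124 - 46)) = -4 + (⅐)/(-170) = -4 + (⅐)*(-1/170) = -4 - 1/1190 = -4761/1190 ≈ -4.0008)
r = -37 (r = 9 + (-51 - 1*(-5)) = 9 + (-51 + 5) = 9 - 46 = -37)
N*(B(-2, 8) + r) = -4761*((-7 - 1*(-2)) - 37)/1190 = -4761*((-7 + 2) - 37)/1190 = -4761*(-5 - 37)/1190 = -4761/1190*(-42) = 14283/85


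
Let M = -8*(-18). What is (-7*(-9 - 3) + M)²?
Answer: 51984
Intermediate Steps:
M = 144
(-7*(-9 - 3) + M)² = (-7*(-9 - 3) + 144)² = (-7*(-12) + 144)² = (84 + 144)² = 228² = 51984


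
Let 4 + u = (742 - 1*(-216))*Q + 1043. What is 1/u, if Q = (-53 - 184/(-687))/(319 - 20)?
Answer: 205413/178718641 ≈ 0.0011494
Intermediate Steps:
Q = -36227/205413 (Q = (-53 - 184*(-1/687))/299 = (-53 + 184/687)*(1/299) = -36227/687*1/299 = -36227/205413 ≈ -0.17636)
u = 178718641/205413 (u = -4 + ((742 - 1*(-216))*(-36227/205413) + 1043) = -4 + ((742 + 216)*(-36227/205413) + 1043) = -4 + (958*(-36227/205413) + 1043) = -4 + (-34705466/205413 + 1043) = -4 + 179540293/205413 = 178718641/205413 ≈ 870.04)
1/u = 1/(178718641/205413) = 205413/178718641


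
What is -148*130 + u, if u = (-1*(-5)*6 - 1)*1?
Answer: -19211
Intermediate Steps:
u = 29 (u = (5*6 - 1)*1 = (30 - 1)*1 = 29*1 = 29)
-148*130 + u = -148*130 + 29 = -19240 + 29 = -19211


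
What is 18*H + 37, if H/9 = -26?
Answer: -4175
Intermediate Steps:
H = -234 (H = 9*(-26) = -234)
18*H + 37 = 18*(-234) + 37 = -4212 + 37 = -4175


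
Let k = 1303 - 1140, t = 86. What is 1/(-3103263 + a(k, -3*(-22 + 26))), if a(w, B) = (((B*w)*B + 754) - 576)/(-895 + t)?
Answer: -809/2510563417 ≈ -3.2224e-7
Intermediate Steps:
k = 163
a(w, B) = -178/809 - w*B**2/809 (a(w, B) = (((B*w)*B + 754) - 576)/(-895 + 86) = ((w*B**2 + 754) - 576)/(-809) = ((754 + w*B**2) - 576)*(-1/809) = (178 + w*B**2)*(-1/809) = -178/809 - w*B**2/809)
1/(-3103263 + a(k, -3*(-22 + 26))) = 1/(-3103263 + (-178/809 - 1/809*163*(-3*(-22 + 26))**2)) = 1/(-3103263 + (-178/809 - 1/809*163*(-3*4)**2)) = 1/(-3103263 + (-178/809 - 1/809*163*(-12)**2)) = 1/(-3103263 + (-178/809 - 1/809*163*144)) = 1/(-3103263 + (-178/809 - 23472/809)) = 1/(-3103263 - 23650/809) = 1/(-2510563417/809) = -809/2510563417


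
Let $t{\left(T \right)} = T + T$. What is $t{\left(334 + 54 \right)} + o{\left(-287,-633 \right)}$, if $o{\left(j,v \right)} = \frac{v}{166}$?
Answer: $\frac{128183}{166} \approx 772.19$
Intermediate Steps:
$o{\left(j,v \right)} = \frac{v}{166}$ ($o{\left(j,v \right)} = v \frac{1}{166} = \frac{v}{166}$)
$t{\left(T \right)} = 2 T$
$t{\left(334 + 54 \right)} + o{\left(-287,-633 \right)} = 2 \left(334 + 54\right) + \frac{1}{166} \left(-633\right) = 2 \cdot 388 - \frac{633}{166} = 776 - \frac{633}{166} = \frac{128183}{166}$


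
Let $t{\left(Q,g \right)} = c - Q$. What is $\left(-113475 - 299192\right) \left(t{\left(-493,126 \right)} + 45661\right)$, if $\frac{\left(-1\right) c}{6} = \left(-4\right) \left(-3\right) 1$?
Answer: $-19016520694$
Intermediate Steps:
$c = -72$ ($c = - 6 \left(-4\right) \left(-3\right) 1 = - 6 \cdot 12 \cdot 1 = \left(-6\right) 12 = -72$)
$t{\left(Q,g \right)} = -72 - Q$
$\left(-113475 - 299192\right) \left(t{\left(-493,126 \right)} + 45661\right) = \left(-113475 - 299192\right) \left(\left(-72 - -493\right) + 45661\right) = - 412667 \left(\left(-72 + 493\right) + 45661\right) = - 412667 \left(421 + 45661\right) = \left(-412667\right) 46082 = -19016520694$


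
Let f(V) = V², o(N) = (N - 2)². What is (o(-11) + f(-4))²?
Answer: 34225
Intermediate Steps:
o(N) = (-2 + N)²
(o(-11) + f(-4))² = ((-2 - 11)² + (-4)²)² = ((-13)² + 16)² = (169 + 16)² = 185² = 34225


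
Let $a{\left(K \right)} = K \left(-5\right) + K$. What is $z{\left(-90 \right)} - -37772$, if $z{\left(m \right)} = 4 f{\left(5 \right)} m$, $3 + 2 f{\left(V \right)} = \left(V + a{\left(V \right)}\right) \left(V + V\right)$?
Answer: $65312$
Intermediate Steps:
$a{\left(K \right)} = - 4 K$ ($a{\left(K \right)} = - 5 K + K = - 4 K$)
$f{\left(V \right)} = - \frac{3}{2} - 3 V^{2}$ ($f{\left(V \right)} = - \frac{3}{2} + \frac{\left(V - 4 V\right) \left(V + V\right)}{2} = - \frac{3}{2} + \frac{- 3 V 2 V}{2} = - \frac{3}{2} + \frac{\left(-6\right) V^{2}}{2} = - \frac{3}{2} - 3 V^{2}$)
$z{\left(m \right)} = - 306 m$ ($z{\left(m \right)} = 4 \left(- \frac{3}{2} - 3 \cdot 5^{2}\right) m = 4 \left(- \frac{3}{2} - 75\right) m = 4 \left(- \frac{153}{2}\right) m = - 306 m$)
$z{\left(-90 \right)} - -37772 = \left(-306\right) \left(-90\right) - -37772 = 27540 + 37772 = 65312$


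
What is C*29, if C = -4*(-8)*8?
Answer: 7424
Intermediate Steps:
C = 256 (C = 32*8 = 256)
C*29 = 256*29 = 7424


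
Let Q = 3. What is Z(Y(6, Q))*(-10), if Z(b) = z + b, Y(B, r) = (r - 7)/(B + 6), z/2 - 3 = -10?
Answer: 430/3 ≈ 143.33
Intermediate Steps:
z = -14 (z = 6 + 2*(-10) = 6 - 20 = -14)
Y(B, r) = (-7 + r)/(6 + B)
Z(b) = -14 + b
Z(Y(6, Q))*(-10) = (-14 + (-7 + 3)/(6 + 6))*(-10) = (-14 - 4/12)*(-10) = (-14 + (1/12)*(-4))*(-10) = (-14 - 1/3)*(-10) = -43/3*(-10) = 430/3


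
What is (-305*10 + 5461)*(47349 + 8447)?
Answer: 134524156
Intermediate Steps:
(-305*10 + 5461)*(47349 + 8447) = (-3050 + 5461)*55796 = 2411*55796 = 134524156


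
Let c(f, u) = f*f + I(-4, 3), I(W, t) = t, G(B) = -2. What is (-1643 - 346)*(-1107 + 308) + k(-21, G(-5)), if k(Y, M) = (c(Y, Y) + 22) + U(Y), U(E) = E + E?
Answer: 1589635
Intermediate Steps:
c(f, u) = 3 + f**2 (c(f, u) = f*f + 3 = f**2 + 3 = 3 + f**2)
U(E) = 2*E
k(Y, M) = 25 + Y**2 + 2*Y (k(Y, M) = ((3 + Y**2) + 22) + 2*Y = (25 + Y**2) + 2*Y = 25 + Y**2 + 2*Y)
(-1643 - 346)*(-1107 + 308) + k(-21, G(-5)) = (-1643 - 346)*(-1107 + 308) + (25 + (-21)**2 + 2*(-21)) = -1989*(-799) + (25 + 441 - 42) = 1589211 + 424 = 1589635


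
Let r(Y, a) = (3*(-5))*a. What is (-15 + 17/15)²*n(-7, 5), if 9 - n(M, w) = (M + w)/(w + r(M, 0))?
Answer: 2033408/1125 ≈ 1807.5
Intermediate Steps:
r(Y, a) = -15*a
n(M, w) = 9 - (M + w)/w (n(M, w) = 9 - (M + w)/(w - 15*0) = 9 - (M + w)/(w + 0) = 9 - (M + w)/w)
(-15 + 17/15)²*n(-7, 5) = (-15 + 17/15)²*(8 - 1*(-7)/5) = (-15 + 17*(1/15))²*(8 - 1*(-7)*⅕) = (-15 + 17/15)²*(8 + 7/5) = (-208/15)²*(47/5) = (43264/225)*(47/5) = 2033408/1125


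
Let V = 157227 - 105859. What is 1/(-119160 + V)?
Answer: -1/67792 ≈ -1.4751e-5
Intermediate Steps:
V = 51368
1/(-119160 + V) = 1/(-119160 + 51368) = 1/(-67792) = -1/67792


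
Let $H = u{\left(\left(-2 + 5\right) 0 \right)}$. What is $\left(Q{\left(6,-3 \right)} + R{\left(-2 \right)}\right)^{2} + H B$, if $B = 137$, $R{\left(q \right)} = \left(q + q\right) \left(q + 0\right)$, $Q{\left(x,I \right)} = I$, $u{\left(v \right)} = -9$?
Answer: $-1208$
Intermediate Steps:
$R{\left(q \right)} = 2 q^{2}$ ($R{\left(q \right)} = 2 q q = 2 q^{2}$)
$H = -9$
$\left(Q{\left(6,-3 \right)} + R{\left(-2 \right)}\right)^{2} + H B = \left(-3 + 2 \left(-2\right)^{2}\right)^{2} - 1233 = \left(-3 + 2 \cdot 4\right)^{2} - 1233 = \left(-3 + 8\right)^{2} - 1233 = 5^{2} - 1233 = 25 - 1233 = -1208$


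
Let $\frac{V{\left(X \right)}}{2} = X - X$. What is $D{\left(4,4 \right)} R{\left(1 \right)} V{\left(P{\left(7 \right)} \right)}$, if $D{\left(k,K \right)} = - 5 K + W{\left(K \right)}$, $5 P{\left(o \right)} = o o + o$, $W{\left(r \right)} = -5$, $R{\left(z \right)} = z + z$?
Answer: $0$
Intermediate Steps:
$R{\left(z \right)} = 2 z$
$P{\left(o \right)} = \frac{o}{5} + \frac{o^{2}}{5}$ ($P{\left(o \right)} = \frac{o o + o}{5} = \frac{o^{2} + o}{5} = \frac{o + o^{2}}{5} = \frac{o}{5} + \frac{o^{2}}{5}$)
$D{\left(k,K \right)} = -5 - 5 K$ ($D{\left(k,K \right)} = - 5 K - 5 = -5 - 5 K$)
$V{\left(X \right)} = 0$ ($V{\left(X \right)} = 2 \left(X - X\right) = 2 \cdot 0 = 0$)
$D{\left(4,4 \right)} R{\left(1 \right)} V{\left(P{\left(7 \right)} \right)} = \left(-5 - 20\right) 2 \cdot 1 \cdot 0 = \left(-5 - 20\right) 2 \cdot 0 = \left(-25\right) 2 \cdot 0 = \left(-50\right) 0 = 0$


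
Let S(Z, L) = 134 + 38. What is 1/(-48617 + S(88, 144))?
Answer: -1/48445 ≈ -2.0642e-5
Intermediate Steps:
S(Z, L) = 172
1/(-48617 + S(88, 144)) = 1/(-48617 + 172) = 1/(-48445) = -1/48445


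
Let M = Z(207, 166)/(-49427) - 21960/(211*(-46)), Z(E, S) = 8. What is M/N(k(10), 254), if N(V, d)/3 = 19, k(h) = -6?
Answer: 23594332/594458529 ≈ 0.039690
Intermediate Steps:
N(V, d) = 57 (N(V, d) = 3*19 = 57)
M = 23594332/10429097 (M = 8/(-49427) - 21960/(211*(-46)) = 8*(-1/49427) - 21960/(-9706) = -8/49427 - 21960*(-1/9706) = -8/49427 + 10980/4853 = 23594332/10429097 ≈ 2.2624)
M/N(k(10), 254) = (23594332/10429097)/57 = (23594332/10429097)*(1/57) = 23594332/594458529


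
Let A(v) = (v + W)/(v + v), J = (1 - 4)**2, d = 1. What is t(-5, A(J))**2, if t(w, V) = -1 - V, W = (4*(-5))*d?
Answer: 49/324 ≈ 0.15123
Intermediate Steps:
J = 9 (J = (-3)**2 = 9)
W = -20 (W = (4*(-5))*1 = -20*1 = -20)
A(v) = (-20 + v)/(2*v) (A(v) = (v - 20)/(v + v) = (-20 + v)/((2*v)) = (-20 + v)*(1/(2*v)) = (-20 + v)/(2*v))
t(-5, A(J))**2 = (-1 - (-20 + 9)/(2*9))**2 = (-1 - (-11)/(2*9))**2 = (-1 - 1*(-11/18))**2 = (-1 + 11/18)**2 = (-7/18)**2 = 49/324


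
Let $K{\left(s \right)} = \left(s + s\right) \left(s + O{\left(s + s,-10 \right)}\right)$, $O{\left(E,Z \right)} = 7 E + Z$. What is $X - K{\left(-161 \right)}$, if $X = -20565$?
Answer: $-801415$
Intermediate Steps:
$O{\left(E,Z \right)} = Z + 7 E$
$K{\left(s \right)} = 2 s \left(-10 + 15 s\right)$ ($K{\left(s \right)} = \left(s + s\right) \left(s + \left(-10 + 7 \left(s + s\right)\right)\right) = 2 s \left(s + \left(-10 + 7 \cdot 2 s\right)\right) = 2 s \left(s + \left(-10 + 14 s\right)\right) = 2 s \left(-10 + 15 s\right)$)
$X - K{\left(-161 \right)} = -20565 - 10 \left(-161\right) \left(-2 + 3 \left(-161\right)\right) = -20565 - 10 \left(-161\right) \left(-2 - 483\right) = -20565 - 10 \left(-161\right) \left(-485\right) = -20565 - 780850 = -801415$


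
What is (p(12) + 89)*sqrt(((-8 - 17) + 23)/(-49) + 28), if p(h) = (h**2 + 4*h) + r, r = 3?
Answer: 284*sqrt(1374)/7 ≈ 1503.9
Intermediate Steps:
p(h) = 3 + h**2 + 4*h (p(h) = (h**2 + 4*h) + 3 = 3 + h**2 + 4*h)
(p(12) + 89)*sqrt(((-8 - 17) + 23)/(-49) + 28) = ((3 + 12**2 + 4*12) + 89)*sqrt(((-8 - 17) + 23)/(-49) + 28) = ((3 + 144 + 48) + 89)*sqrt((-25 + 23)*(-1/49) + 28) = (195 + 89)*sqrt(-2*(-1/49) + 28) = 284*sqrt(2/49 + 28) = 284*sqrt(1374/49) = 284*(sqrt(1374)/7) = 284*sqrt(1374)/7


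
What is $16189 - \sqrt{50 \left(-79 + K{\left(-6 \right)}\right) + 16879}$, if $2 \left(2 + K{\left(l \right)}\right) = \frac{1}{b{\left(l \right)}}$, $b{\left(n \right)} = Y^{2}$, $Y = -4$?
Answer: $16189 - \frac{\sqrt{205289}}{4} \approx 16076.0$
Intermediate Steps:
$b{\left(n \right)} = 16$ ($b{\left(n \right)} = \left(-4\right)^{2} = 16$)
$K{\left(l \right)} = - \frac{63}{32}$ ($K{\left(l \right)} = -2 + \frac{1}{2 \cdot 16} = -2 + \frac{1}{2} \cdot \frac{1}{16} = -2 + \frac{1}{32} = - \frac{63}{32}$)
$16189 - \sqrt{50 \left(-79 + K{\left(-6 \right)}\right) + 16879} = 16189 - \sqrt{50 \left(-79 - \frac{63}{32}\right) + 16879} = 16189 - \sqrt{50 \left(- \frac{2591}{32}\right) + 16879} = 16189 - \sqrt{- \frac{64775}{16} + 16879} = 16189 - \sqrt{\frac{205289}{16}} = 16189 - \frac{\sqrt{205289}}{4}$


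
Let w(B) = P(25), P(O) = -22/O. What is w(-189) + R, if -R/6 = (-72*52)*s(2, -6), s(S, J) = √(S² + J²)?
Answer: -22/25 + 44928*√10 ≈ 1.4207e+5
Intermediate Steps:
s(S, J) = √(J² + S²)
w(B) = -22/25
R = 44928*√10 (R = -6*(-72*52)*√((-6)² + 2²) = -(-22464)*√(36 + 4) = -(-22464)*√40 = -(-22464)*2*√10 = -(-44928)*√10 = 44928*√10 ≈ 1.4207e+5)
w(-189) + R = -22/25 + 44928*√10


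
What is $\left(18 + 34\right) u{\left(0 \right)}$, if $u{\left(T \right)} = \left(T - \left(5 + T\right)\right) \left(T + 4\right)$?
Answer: $-1040$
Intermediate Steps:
$u{\left(T \right)} = -20 - 5 T$ ($u{\left(T \right)} = - 5 \left(4 + T\right) = -20 - 5 T$)
$\left(18 + 34\right) u{\left(0 \right)} = \left(18 + 34\right) \left(-20 - 0\right) = 52 \left(-20 + 0\right) = 52 \left(-20\right) = -1040$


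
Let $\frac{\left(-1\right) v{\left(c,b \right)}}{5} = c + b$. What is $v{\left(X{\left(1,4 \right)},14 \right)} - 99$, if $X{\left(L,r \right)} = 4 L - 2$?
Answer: $-179$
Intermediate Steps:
$X{\left(L,r \right)} = -2 + 4 L$
$v{\left(c,b \right)} = - 5 b - 5 c$ ($v{\left(c,b \right)} = - 5 \left(c + b\right) = - 5 \left(b + c\right) = - 5 b - 5 c$)
$v{\left(X{\left(1,4 \right)},14 \right)} - 99 = \left(\left(-5\right) 14 - 5 \left(-2 + 4 \cdot 1\right)\right) - 99 = \left(-70 - 5 \left(-2 + 4\right)\right) - 99 = \left(-70 - 10\right) - 99 = -80 - 99 = -179$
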